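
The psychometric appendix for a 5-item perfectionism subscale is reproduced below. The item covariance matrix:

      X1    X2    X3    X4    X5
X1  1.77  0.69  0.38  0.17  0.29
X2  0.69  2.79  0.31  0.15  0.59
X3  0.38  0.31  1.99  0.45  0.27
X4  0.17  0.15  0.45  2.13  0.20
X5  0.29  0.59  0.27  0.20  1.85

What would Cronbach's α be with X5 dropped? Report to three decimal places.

Remaining items: X1, X2, X3, X4 (k = 4).
Σσ²ᵢ = 1.77 + 2.79 + 1.99 + 2.13 = 8.68
total variance = 8.68 + 2 × 2.15 = 12.98
α (item deleted) = (4/3)·(1 − 8.68/12.98) = 0.442

Cronbach's α = 0.442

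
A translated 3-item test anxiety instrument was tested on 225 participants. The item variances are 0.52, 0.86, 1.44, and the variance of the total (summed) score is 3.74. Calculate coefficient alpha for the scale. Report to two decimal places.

Σσ²ᵢ = 0.52 + 0.86 + 1.44 = 2.82
α = (k/(k−1))·(1 − Σσ²ᵢ/σ²_T) = (3/2)·(1 − 2.82/3.74) = 0.37

α = 0.37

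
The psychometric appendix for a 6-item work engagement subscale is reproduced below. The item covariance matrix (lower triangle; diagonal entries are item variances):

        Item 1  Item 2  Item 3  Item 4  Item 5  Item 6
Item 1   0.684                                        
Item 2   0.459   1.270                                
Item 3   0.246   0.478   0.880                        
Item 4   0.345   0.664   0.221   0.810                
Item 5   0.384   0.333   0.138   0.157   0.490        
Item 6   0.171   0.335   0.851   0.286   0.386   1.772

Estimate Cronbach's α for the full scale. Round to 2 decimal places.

α = 0.78

ΣVar(i) = 0.684 + 1.270 + 0.880 + 0.810 + 0.490 + 1.772 = 5.906
Σ_{i<j} σ_ij = 5.454
σ²_T = 5.906 + 2 × 5.454 = 16.814
α = (k/(k−1))·(1 − ΣVar(i)/σ²_T) = (6/5)·(1 − 5.906/16.814) = 0.78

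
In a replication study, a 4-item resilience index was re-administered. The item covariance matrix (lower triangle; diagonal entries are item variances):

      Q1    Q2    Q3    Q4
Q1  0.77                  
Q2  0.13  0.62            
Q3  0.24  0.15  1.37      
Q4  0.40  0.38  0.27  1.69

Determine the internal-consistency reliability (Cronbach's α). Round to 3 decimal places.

ΣVar(i) = 0.77 + 0.62 + 1.37 + 1.69 = 4.45
Σ_{i<j} σ_ij = 1.57
σ²_T = 4.45 + 2 × 1.57 = 7.59
α = (k/(k−1))·(1 − ΣVar(i)/σ²_T) = (4/3)·(1 − 4.45/7.59) = 0.552

Cronbach's α = 0.552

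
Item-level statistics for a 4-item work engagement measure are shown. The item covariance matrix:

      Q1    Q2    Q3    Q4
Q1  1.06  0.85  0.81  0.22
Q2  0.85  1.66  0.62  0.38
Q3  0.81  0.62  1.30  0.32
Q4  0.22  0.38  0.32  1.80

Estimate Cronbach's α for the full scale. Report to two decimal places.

Cronbach's α = 0.70

Σσᵢ² = 1.06 + 1.66 + 1.30 + 1.80 = 5.82
Sum of off-diagonal covariances = 3.20
total variance = 5.82 + 2 × 3.20 = 12.22
α = (k/(k−1))·(1 − Σσᵢ²/total variance) = (4/3)·(1 − 5.82/12.22) = 0.70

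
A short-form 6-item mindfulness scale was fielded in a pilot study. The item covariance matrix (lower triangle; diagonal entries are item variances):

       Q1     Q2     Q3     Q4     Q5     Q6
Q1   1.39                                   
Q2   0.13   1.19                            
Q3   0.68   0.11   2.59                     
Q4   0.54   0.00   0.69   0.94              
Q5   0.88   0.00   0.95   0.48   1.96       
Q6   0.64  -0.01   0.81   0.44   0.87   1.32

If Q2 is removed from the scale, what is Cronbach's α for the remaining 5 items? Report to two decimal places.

α = 0.79

Remaining items: Q1, Q3, Q4, Q5, Q6 (k = 5).
sum of item variances = 1.39 + 2.59 + 0.94 + 1.96 + 1.32 = 8.20
Var(T) = 8.20 + 2 × 6.98 = 22.16
α (item deleted) = (5/4)·(1 − 8.20/22.16) = 0.79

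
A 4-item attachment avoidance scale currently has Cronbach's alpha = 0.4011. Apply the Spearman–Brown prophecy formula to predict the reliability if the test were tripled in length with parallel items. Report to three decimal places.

predicted reliability = 0.668

Length factor m = 3
α' = m·α / (1 + (m−1)·α)
   = 3 × 0.4011 / (1 + (3 − 1) × 0.4011)
   = 1.2033 / 1.8022 = 0.668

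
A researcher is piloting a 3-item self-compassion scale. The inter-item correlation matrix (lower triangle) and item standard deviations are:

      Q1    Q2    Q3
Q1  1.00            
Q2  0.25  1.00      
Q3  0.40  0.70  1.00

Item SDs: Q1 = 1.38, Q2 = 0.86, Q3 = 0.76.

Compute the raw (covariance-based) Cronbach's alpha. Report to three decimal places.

Σσ²ᵢ = 1.38² + 0.86² + 0.76² = 3.2216
Covariances σ_ij = r_ij · s_i · s_j:
  σ(Q1,Q2) = 0.25 × 1.38 × 0.86 = 0.2967
  σ(Q1,Q3) = 0.40 × 1.38 × 0.76 = 0.4195
  σ(Q2,Q3) = 0.70 × 0.86 × 0.76 = 0.4575
σ²_T = Σσ²ᵢ + 2·Σσ_ij = 3.2216 + 2 × 1.1737 = 5.5690
α = (3/2)·(1 − 3.2216/5.5690) = 0.632

Cronbach's alpha = 0.632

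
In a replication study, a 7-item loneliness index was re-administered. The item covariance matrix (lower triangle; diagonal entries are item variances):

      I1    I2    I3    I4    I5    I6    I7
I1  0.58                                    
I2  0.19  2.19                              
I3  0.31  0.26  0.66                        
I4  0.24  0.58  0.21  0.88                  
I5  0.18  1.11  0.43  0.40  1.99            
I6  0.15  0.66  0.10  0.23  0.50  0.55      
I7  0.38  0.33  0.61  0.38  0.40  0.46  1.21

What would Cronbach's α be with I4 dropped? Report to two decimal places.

Remaining items: I1, I2, I3, I5, I6, I7 (k = 6).
Σσᵢ² = 0.58 + 2.19 + 0.66 + 1.99 + 0.55 + 1.21 = 7.18
total variance = 7.18 + 2 × 6.07 = 19.32
α (item deleted) = (6/5)·(1 − 7.18/19.32) = 0.75

α = 0.75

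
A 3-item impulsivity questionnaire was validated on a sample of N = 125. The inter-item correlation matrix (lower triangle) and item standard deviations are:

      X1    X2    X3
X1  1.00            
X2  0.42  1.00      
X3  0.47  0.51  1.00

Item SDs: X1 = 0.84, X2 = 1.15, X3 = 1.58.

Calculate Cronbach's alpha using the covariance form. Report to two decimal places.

Cronbach's alpha = 0.70

Σσ²ᵢ = 0.84² + 1.15² + 1.58² = 4.5245
Covariances σ_ij = r_ij · s_i · s_j:
  σ(X1,X2) = 0.42 × 0.84 × 1.15 = 0.4057
  σ(X1,X3) = 0.47 × 0.84 × 1.58 = 0.6238
  σ(X2,X3) = 0.51 × 1.15 × 1.58 = 0.9267
σ²_T = Σσ²ᵢ + 2·Σσ_ij = 4.5245 + 2 × 1.9562 = 8.4369
α = (3/2)·(1 − 4.5245/8.4369) = 0.70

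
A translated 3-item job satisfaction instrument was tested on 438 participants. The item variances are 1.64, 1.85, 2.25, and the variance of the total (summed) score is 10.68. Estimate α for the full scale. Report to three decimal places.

sum of item variances = 1.64 + 1.85 + 2.25 = 5.74
α = (k/(k−1))·(1 − sum of item variances/total variance) = (3/2)·(1 − 5.74/10.68) = 0.694

α = 0.694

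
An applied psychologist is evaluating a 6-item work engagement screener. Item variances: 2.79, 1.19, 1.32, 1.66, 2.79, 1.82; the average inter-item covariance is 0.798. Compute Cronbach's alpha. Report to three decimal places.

α = 0.809

sum of item variances = 2.79 + 1.19 + 1.32 + 1.66 + 2.79 + 1.82 = 11.57
Sum of the 15 distinct covariances = 15 × 0.798 = 11.970
σ²_total = sum of item variances + 2·Σcov = 11.57 + 2 × 11.970 = 35.510
α = (6/5)·(1 − 11.57/35.510) = 0.809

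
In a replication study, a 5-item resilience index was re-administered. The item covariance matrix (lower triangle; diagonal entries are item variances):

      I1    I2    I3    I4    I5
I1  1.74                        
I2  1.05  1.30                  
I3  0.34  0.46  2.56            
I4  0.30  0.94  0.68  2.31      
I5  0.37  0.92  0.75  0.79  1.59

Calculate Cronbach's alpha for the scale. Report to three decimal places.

Cronbach's alpha = 0.727

ΣVar(i) = 1.74 + 1.30 + 2.56 + 2.31 + 1.59 = 9.50
Σ_{i<j} σ_ij = 6.60
σ²_total = 9.50 + 2 × 6.60 = 22.70
α = (k/(k−1))·(1 − ΣVar(i)/σ²_total) = (5/4)·(1 − 9.50/22.70) = 0.727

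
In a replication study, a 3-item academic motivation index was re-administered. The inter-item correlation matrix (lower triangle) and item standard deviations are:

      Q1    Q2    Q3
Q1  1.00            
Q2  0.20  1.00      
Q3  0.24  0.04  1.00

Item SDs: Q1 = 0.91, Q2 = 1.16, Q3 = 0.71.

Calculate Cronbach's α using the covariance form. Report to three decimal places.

Σσ²ᵢ = 0.91² + 1.16² + 0.71² = 2.6778
Covariances σ_ij = r_ij · s_i · s_j:
  σ(Q1,Q2) = 0.20 × 0.91 × 1.16 = 0.2111
  σ(Q1,Q3) = 0.24 × 0.91 × 0.71 = 0.1551
  σ(Q2,Q3) = 0.04 × 1.16 × 0.71 = 0.0329
σ²_T = Σσ²ᵢ + 2·Σσ_ij = 2.6778 + 2 × 0.3991 = 3.4760
α = (3/2)·(1 − 2.6778/3.4760) = 0.344

α = 0.344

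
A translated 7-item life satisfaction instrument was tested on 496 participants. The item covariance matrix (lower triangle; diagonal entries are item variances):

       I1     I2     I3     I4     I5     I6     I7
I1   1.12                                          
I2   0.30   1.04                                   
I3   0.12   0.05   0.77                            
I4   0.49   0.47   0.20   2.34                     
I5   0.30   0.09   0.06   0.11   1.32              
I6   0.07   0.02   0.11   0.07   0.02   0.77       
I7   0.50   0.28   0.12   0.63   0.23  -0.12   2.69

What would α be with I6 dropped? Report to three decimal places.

α = 0.552

Remaining items: I1, I2, I3, I4, I5, I7 (k = 6).
ΣVar(i) = 1.12 + 1.04 + 0.77 + 2.34 + 1.32 + 2.69 = 9.28
σ²_total = 9.28 + 2 × 3.95 = 17.18
α (item deleted) = (6/5)·(1 − 9.28/17.18) = 0.552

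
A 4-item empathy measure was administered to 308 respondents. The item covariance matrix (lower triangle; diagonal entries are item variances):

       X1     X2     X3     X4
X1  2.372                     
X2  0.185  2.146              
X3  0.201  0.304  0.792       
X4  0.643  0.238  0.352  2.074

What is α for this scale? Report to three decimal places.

Σσᵢ² = 2.372 + 2.146 + 0.792 + 2.074 = 7.384
Sum of the distinct covariances = 1.923
total variance = 7.384 + 2 × 1.923 = 11.230
α = (k/(k−1))·(1 − Σσᵢ²/total variance) = (4/3)·(1 − 7.384/11.230) = 0.457

α = 0.457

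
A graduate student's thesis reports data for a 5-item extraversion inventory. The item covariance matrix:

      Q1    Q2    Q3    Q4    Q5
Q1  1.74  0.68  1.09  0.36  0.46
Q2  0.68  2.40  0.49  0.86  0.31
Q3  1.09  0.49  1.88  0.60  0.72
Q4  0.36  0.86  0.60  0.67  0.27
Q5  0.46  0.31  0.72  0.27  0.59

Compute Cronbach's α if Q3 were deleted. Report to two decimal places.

Cronbach's α = 0.70

Remaining items: Q1, Q2, Q4, Q5 (k = 4).
Σσ²ᵢ = 1.74 + 2.40 + 0.67 + 0.59 = 5.40
Var(T) = 5.40 + 2 × 2.94 = 11.28
α (item deleted) = (4/3)·(1 − 5.40/11.28) = 0.70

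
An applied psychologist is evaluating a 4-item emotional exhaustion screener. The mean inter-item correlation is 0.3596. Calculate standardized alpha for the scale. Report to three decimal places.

Standardized α = k·r̄ / (1 + (k−1)·r̄) = 4 × 0.3596 / (1 + 3 × 0.3596)
  = 1.4384 / 2.0788 = 0.692

α = 0.692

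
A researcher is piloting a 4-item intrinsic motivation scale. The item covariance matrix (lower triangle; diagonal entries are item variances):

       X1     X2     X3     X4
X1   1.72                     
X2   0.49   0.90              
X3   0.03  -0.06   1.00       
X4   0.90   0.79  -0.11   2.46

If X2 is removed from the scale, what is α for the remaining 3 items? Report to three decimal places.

α = 0.361

Remaining items: X1, X3, X4 (k = 3).
sum of item variances = 1.72 + 1.00 + 2.46 = 5.18
σ²_T = 5.18 + 2 × 0.82 = 6.82
α (item deleted) = (3/2)·(1 − 5.18/6.82) = 0.361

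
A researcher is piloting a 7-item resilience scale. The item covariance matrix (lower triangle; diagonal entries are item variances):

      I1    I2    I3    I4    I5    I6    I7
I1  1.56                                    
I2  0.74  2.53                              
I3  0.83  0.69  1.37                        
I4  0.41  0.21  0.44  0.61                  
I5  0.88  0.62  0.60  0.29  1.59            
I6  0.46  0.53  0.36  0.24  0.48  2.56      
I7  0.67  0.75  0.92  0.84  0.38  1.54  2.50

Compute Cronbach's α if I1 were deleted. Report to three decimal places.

Cronbach's α = 0.737

Remaining items: I2, I3, I4, I5, I6, I7 (k = 6).
Σσᵢ² = 2.53 + 1.37 + 0.61 + 1.59 + 2.56 + 2.50 = 11.16
σ²_T = 11.16 + 2 × 8.89 = 28.94
α (item deleted) = (6/5)·(1 − 11.16/28.94) = 0.737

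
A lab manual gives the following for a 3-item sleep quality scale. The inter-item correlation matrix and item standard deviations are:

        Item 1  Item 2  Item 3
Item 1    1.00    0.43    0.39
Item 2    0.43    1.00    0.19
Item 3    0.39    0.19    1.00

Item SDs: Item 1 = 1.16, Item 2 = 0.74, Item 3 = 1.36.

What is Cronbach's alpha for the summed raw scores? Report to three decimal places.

Σσ²ᵢ = 1.16² + 0.74² + 1.36² = 3.7428
Covariances σ_ij = r_ij · s_i · s_j:
  σ(Item 1,Item 2) = 0.43 × 1.16 × 0.74 = 0.3691
  σ(Item 1,Item 3) = 0.39 × 1.16 × 1.36 = 0.6153
  σ(Item 2,Item 3) = 0.19 × 0.74 × 1.36 = 0.1912
σ²_T = Σσ²ᵢ + 2·Σσ_ij = 3.7428 + 2 × 1.1756 = 6.0940
α = (3/2)·(1 − 3.7428/6.0940) = 0.579

α = 0.579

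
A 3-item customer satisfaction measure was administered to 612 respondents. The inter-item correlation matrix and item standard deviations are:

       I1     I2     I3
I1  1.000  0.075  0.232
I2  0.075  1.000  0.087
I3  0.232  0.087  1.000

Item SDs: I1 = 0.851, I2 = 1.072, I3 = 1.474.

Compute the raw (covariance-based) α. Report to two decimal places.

Σσ²ᵢ = 0.851² + 1.072² + 1.474² = 4.0461
Covariances σ_ij = r_ij · s_i · s_j:
  σ(I1,I2) = 0.075 × 0.851 × 1.072 = 0.0684
  σ(I1,I3) = 0.232 × 0.851 × 1.474 = 0.2910
  σ(I2,I3) = 0.087 × 1.072 × 1.474 = 0.1375
σ²_T = Σσ²ᵢ + 2·Σσ_ij = 4.0461 + 2 × 0.4969 = 5.0399
α = (3/2)·(1 − 4.0461/5.0399) = 0.30

α = 0.30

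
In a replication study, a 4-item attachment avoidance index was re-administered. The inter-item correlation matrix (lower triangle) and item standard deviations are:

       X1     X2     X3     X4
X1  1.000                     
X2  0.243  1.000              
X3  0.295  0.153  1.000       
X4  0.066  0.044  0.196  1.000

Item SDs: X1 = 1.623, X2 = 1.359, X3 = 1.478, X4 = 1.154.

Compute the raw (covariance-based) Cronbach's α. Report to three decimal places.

Σσ²ᵢ = 1.623² + 1.359² + 1.478² + 1.154² = 7.9972
Covariances σ_ij = r_ij · s_i · s_j:
  σ(X1,X2) = 0.243 × 1.623 × 1.359 = 0.5360
  σ(X1,X3) = 0.295 × 1.623 × 1.478 = 0.7076
  σ(X1,X4) = 0.066 × 1.623 × 1.154 = 0.1236
  σ(X2,X3) = 0.153 × 1.359 × 1.478 = 0.3073
  σ(X2,X4) = 0.044 × 1.359 × 1.154 = 0.0690
  σ(X3,X4) = 0.196 × 1.478 × 1.154 = 0.3343
σ²_T = Σσ²ᵢ + 2·Σσ_ij = 7.9972 + 2 × 2.0778 = 12.1528
α = (4/3)·(1 − 7.9972/12.1528) = 0.456

Cronbach's α = 0.456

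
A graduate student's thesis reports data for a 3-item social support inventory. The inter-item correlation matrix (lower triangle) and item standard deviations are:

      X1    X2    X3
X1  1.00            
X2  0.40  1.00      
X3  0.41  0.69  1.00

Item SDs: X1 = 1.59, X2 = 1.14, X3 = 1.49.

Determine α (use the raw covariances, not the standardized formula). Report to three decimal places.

α = 0.730

Σσ²ᵢ = 1.59² + 1.14² + 1.49² = 6.0478
Covariances σ_ij = r_ij · s_i · s_j:
  σ(X1,X2) = 0.40 × 1.59 × 1.14 = 0.7250
  σ(X1,X3) = 0.41 × 1.59 × 1.49 = 0.9713
  σ(X2,X3) = 0.69 × 1.14 × 1.49 = 1.1720
σ²_T = Σσ²ᵢ + 2·Σσ_ij = 6.0478 + 2 × 2.8683 = 11.7844
α = (3/2)·(1 − 6.0478/11.7844) = 0.730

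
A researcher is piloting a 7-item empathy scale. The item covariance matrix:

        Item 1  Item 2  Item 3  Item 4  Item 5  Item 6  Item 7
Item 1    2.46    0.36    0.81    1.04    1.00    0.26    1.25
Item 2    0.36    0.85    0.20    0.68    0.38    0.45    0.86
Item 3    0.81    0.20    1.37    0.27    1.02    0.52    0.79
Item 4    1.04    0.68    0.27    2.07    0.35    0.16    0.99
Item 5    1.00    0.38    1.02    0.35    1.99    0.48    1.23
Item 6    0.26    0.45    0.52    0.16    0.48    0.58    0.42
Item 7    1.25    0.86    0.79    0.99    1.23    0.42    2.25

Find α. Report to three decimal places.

sum of item variances = 2.46 + 0.85 + 1.37 + 2.07 + 1.99 + 0.58 + 2.25 = 11.57
Sum of the distinct covariances = 13.52
σ²_total = 11.57 + 2 × 13.52 = 38.61
α = (k/(k−1))·(1 − sum of item variances/σ²_total) = (7/6)·(1 − 11.57/38.61) = 0.817

α = 0.817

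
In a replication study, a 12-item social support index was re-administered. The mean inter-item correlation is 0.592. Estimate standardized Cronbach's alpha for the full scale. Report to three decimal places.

Standardized α = k·r̄ / (1 + (k−1)·r̄) = 12 × 0.592 / (1 + 11 × 0.592)
  = 7.1040 / 7.5120 = 0.946

standardized Cronbach's alpha = 0.946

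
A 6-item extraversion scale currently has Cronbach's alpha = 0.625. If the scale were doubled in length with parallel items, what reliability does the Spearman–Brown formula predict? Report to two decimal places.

predicted reliability = 0.77

Length factor m = 2
α' = m·α / (1 + (m−1)·α)
   = 2 × 0.625 / (1 + (2 − 1) × 0.625)
   = 1.2500 / 1.6250 = 0.77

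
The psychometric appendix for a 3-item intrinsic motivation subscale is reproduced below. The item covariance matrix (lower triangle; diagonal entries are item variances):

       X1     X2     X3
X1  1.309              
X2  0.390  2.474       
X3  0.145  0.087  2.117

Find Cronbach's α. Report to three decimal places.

Cronbach's α = 0.261

Σσᵢ² = 1.309 + 2.474 + 2.117 = 5.900
Sum of the distinct covariances = 0.622
total variance = 5.900 + 2 × 0.622 = 7.144
α = (k/(k−1))·(1 − Σσᵢ²/total variance) = (3/2)·(1 − 5.900/7.144) = 0.261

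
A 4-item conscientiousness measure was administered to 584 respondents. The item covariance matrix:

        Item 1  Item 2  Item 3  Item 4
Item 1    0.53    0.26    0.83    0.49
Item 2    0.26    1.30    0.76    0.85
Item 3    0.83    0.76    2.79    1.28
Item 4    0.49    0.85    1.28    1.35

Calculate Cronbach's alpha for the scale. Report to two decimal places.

Σσ²ᵢ = 0.53 + 1.30 + 2.79 + 1.35 = 5.97
Sum of the distinct covariances = 4.47
σ²_total = 5.97 + 2 × 4.47 = 14.91
α = (k/(k−1))·(1 − Σσ²ᵢ/σ²_total) = (4/3)·(1 − 5.97/14.91) = 0.80

α = 0.80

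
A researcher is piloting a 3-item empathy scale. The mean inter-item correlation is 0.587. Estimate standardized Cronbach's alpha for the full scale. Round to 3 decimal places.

α = 0.810

Standardized α = k·r̄ / (1 + (k−1)·r̄) = 3 × 0.587 / (1 + 2 × 0.587)
  = 1.7610 / 2.1740 = 0.810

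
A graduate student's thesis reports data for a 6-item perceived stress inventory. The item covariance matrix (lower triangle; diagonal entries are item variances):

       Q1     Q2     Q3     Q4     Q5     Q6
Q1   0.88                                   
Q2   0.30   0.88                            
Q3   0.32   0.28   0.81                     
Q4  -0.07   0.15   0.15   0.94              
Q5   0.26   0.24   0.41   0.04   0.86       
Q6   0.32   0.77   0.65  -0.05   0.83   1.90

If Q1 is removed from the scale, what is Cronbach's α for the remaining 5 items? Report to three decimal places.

Cronbach's α = 0.704

Remaining items: Q2, Q3, Q4, Q5, Q6 (k = 5).
Σσᵢ² = 0.88 + 0.81 + 0.94 + 0.86 + 1.90 = 5.39
Var(T) = 5.39 + 2 × 3.47 = 12.33
α (item deleted) = (5/4)·(1 − 5.39/12.33) = 0.704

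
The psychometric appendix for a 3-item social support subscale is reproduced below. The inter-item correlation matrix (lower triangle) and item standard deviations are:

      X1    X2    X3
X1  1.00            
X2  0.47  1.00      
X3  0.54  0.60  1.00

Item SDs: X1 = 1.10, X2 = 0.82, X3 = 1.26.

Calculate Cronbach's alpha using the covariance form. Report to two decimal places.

Σσ²ᵢ = 1.10² + 0.82² + 1.26² = 3.4700
Covariances σ_ij = r_ij · s_i · s_j:
  σ(X1,X2) = 0.47 × 1.10 × 0.82 = 0.4239
  σ(X1,X3) = 0.54 × 1.10 × 1.26 = 0.7484
  σ(X2,X3) = 0.60 × 0.82 × 1.26 = 0.6199
σ²_T = Σσ²ᵢ + 2·Σσ_ij = 3.4700 + 2 × 1.7922 = 7.0544
α = (3/2)·(1 − 3.4700/7.0544) = 0.76

α = 0.76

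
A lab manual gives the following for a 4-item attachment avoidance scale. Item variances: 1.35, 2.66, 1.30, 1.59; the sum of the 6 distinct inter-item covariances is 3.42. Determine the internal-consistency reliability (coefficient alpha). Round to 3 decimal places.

coefficient alpha = 0.664

sum of item variances = 1.35 + 2.66 + 1.30 + 1.59 = 6.90
Sum of distinct covariances = 3.42
σ²_T = sum of item variances + 2·Σcov = 6.90 + 2 × 3.42 = 13.74
α = (4/3)·(1 − 6.90/13.74) = 0.664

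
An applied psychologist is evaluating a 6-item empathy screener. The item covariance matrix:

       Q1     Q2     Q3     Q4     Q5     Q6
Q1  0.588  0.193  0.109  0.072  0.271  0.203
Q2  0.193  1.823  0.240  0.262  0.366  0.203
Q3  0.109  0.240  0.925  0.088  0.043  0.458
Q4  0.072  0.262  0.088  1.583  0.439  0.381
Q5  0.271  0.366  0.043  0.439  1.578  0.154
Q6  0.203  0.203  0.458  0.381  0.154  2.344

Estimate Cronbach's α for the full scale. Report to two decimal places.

Σσᵢ² = 0.588 + 1.823 + 0.925 + 1.583 + 1.578 + 2.344 = 8.841
Sum of off-diagonal covariances = 3.482
σ²_T = 8.841 + 2 × 3.482 = 15.805
α = (k/(k−1))·(1 − Σσᵢ²/σ²_T) = (6/5)·(1 − 8.841/15.805) = 0.53

Cronbach's α = 0.53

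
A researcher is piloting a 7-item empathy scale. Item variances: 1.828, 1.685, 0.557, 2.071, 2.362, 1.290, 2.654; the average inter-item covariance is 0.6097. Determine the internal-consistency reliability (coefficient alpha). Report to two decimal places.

coefficient alpha = 0.79

ΣVar(i) = 1.828 + 1.685 + 0.557 + 2.071 + 2.362 + 1.290 + 2.654 = 12.447
Sum of the 21 distinct covariances = 21 × 0.6097 = 12.8037
σ²_total = ΣVar(i) + 2·Σcov = 12.447 + 2 × 12.8037 = 38.0544
α = (7/6)·(1 − 12.447/38.0544) = 0.79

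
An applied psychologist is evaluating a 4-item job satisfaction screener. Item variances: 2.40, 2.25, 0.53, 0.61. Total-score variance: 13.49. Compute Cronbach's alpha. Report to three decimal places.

ΣVar(i) = 2.40 + 2.25 + 0.53 + 0.61 = 5.79
α = (k/(k−1))·(1 − ΣVar(i)/total variance) = (4/3)·(1 − 5.79/13.49) = 0.761

Cronbach's alpha = 0.761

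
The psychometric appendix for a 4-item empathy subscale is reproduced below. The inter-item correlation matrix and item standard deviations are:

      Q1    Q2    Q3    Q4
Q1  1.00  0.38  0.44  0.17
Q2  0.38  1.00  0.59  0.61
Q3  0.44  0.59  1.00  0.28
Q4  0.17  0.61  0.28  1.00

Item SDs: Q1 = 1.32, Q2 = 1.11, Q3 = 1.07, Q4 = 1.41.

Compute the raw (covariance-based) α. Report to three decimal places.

Σσ²ᵢ = 1.32² + 1.11² + 1.07² + 1.41² = 6.1075
Covariances σ_ij = r_ij · s_i · s_j:
  σ(Q1,Q2) = 0.38 × 1.32 × 1.11 = 0.5568
  σ(Q1,Q3) = 0.44 × 1.32 × 1.07 = 0.6215
  σ(Q1,Q4) = 0.17 × 1.32 × 1.41 = 0.3164
  σ(Q2,Q3) = 0.59 × 1.11 × 1.07 = 0.7007
  σ(Q2,Q4) = 0.61 × 1.11 × 1.41 = 0.9547
  σ(Q3,Q4) = 0.28 × 1.07 × 1.41 = 0.4224
σ²_T = Σσ²ᵢ + 2·Σσ_ij = 6.1075 + 2 × 3.5725 = 13.2525
α = (4/3)·(1 − 6.1075/13.2525) = 0.719

α = 0.719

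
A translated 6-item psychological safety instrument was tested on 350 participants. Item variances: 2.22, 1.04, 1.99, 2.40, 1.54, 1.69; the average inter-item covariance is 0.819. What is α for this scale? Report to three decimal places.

ΣVar(i) = 2.22 + 1.04 + 1.99 + 2.40 + 1.54 + 1.69 = 10.88
Sum of the 15 distinct covariances = 15 × 0.819 = 12.285
Var(T) = ΣVar(i) + 2·Σcov = 10.88 + 2 × 12.285 = 35.450
α = (6/5)·(1 − 10.88/35.450) = 0.832

α = 0.832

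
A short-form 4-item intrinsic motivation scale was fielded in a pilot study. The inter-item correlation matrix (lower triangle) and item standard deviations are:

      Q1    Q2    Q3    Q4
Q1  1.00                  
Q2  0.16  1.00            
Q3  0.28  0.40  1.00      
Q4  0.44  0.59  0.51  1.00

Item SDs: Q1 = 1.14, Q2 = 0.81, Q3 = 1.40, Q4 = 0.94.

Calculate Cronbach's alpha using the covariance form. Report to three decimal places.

Σσ²ᵢ = 1.14² + 0.81² + 1.40² + 0.94² = 4.7993
Covariances σ_ij = r_ij · s_i · s_j:
  σ(Q1,Q2) = 0.16 × 1.14 × 0.81 = 0.1477
  σ(Q1,Q3) = 0.28 × 1.14 × 1.40 = 0.4469
  σ(Q1,Q4) = 0.44 × 1.14 × 0.94 = 0.4715
  σ(Q2,Q3) = 0.40 × 0.81 × 1.40 = 0.4536
  σ(Q2,Q4) = 0.59 × 0.81 × 0.94 = 0.4492
  σ(Q3,Q4) = 0.51 × 1.40 × 0.94 = 0.6712
σ²_T = Σσ²ᵢ + 2·Σσ_ij = 4.7993 + 2 × 2.6401 = 10.0795
α = (4/3)·(1 − 4.7993/10.0795) = 0.698

α = 0.698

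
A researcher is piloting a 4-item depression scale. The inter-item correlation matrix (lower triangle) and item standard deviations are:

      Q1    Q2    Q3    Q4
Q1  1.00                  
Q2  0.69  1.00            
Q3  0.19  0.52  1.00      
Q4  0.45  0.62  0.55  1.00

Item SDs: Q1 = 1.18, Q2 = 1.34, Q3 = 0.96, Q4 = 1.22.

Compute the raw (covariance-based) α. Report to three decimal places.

Σσ²ᵢ = 1.18² + 1.34² + 0.96² + 1.22² = 5.5980
Covariances σ_ij = r_ij · s_i · s_j:
  σ(Q1,Q2) = 0.69 × 1.18 × 1.34 = 1.0910
  σ(Q1,Q3) = 0.19 × 1.18 × 0.96 = 0.2152
  σ(Q1,Q4) = 0.45 × 1.18 × 1.22 = 0.6478
  σ(Q2,Q3) = 0.52 × 1.34 × 0.96 = 0.6689
  σ(Q2,Q4) = 0.62 × 1.34 × 1.22 = 1.0136
  σ(Q3,Q4) = 0.55 × 0.96 × 1.22 = 0.6442
σ²_T = Σσ²ᵢ + 2·Σσ_ij = 5.5980 + 2 × 4.2807 = 14.1594
α = (4/3)·(1 − 5.5980/14.1594) = 0.806

α = 0.806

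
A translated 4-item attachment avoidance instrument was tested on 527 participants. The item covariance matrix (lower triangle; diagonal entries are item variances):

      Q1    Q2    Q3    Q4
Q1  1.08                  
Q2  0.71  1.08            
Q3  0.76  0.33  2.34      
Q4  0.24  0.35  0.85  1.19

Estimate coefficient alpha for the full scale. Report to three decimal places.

Σσᵢ² = 1.08 + 1.08 + 2.34 + 1.19 = 5.69
Sum of the distinct covariances = 3.24
σ²_total = 5.69 + 2 × 3.24 = 12.17
α = (k/(k−1))·(1 − Σσᵢ²/σ²_total) = (4/3)·(1 − 5.69/12.17) = 0.710

coefficient alpha = 0.710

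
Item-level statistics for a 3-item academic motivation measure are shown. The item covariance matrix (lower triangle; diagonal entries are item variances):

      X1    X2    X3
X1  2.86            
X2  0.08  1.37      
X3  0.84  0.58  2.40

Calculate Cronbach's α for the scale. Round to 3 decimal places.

Cronbach's α = 0.467

Σσᵢ² = 2.86 + 1.37 + 2.40 = 6.63
Sum of off-diagonal covariances = 1.50
σ²_total = 6.63 + 2 × 1.50 = 9.63
α = (k/(k−1))·(1 − Σσᵢ²/σ²_total) = (3/2)·(1 − 6.63/9.63) = 0.467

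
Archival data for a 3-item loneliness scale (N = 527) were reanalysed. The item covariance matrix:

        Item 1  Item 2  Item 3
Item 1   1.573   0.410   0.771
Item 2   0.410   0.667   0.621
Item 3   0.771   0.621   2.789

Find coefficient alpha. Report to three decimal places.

ΣVar(i) = 1.573 + 0.667 + 2.789 = 5.029
Σ_{i<j} σ_ij = 1.802
σ²_T = 5.029 + 2 × 1.802 = 8.633
α = (k/(k−1))·(1 − ΣVar(i)/σ²_T) = (3/2)·(1 − 5.029/8.633) = 0.626

coefficient alpha = 0.626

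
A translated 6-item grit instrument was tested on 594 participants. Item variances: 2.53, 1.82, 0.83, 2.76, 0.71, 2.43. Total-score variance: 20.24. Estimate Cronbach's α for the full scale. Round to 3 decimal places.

Σσᵢ² = 2.53 + 1.82 + 0.83 + 2.76 + 0.71 + 2.43 = 11.08
α = (k/(k−1))·(1 − Σσᵢ²/σ²_T) = (6/5)·(1 − 11.08/20.24) = 0.543

α = 0.543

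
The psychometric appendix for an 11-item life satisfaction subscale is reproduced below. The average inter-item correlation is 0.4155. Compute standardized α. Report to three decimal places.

α = 0.887

Standardized α = k·r̄ / (1 + (k−1)·r̄) = 11 × 0.4155 / (1 + 10 × 0.4155)
  = 4.5705 / 5.1550 = 0.887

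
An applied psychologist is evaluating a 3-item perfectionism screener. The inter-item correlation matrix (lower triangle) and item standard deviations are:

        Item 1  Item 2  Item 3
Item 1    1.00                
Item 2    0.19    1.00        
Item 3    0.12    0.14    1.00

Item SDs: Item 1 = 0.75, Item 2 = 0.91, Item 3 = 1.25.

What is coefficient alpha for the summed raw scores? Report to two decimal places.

Σσ²ᵢ = 0.75² + 0.91² + 1.25² = 2.9531
Covariances σ_ij = r_ij · s_i · s_j:
  σ(Item 1,Item 2) = 0.19 × 0.75 × 0.91 = 0.1297
  σ(Item 1,Item 3) = 0.12 × 0.75 × 1.25 = 0.1125
  σ(Item 2,Item 3) = 0.14 × 0.91 × 1.25 = 0.1593
σ²_T = Σσ²ᵢ + 2·Σσ_ij = 2.9531 + 2 × 0.4015 = 3.7561
α = (3/2)·(1 − 2.9531/3.7561) = 0.32

α = 0.32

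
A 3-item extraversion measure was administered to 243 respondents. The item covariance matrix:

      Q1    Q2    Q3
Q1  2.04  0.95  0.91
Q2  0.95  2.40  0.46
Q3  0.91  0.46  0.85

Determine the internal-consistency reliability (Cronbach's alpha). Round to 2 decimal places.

α = 0.70

sum of item variances = 2.04 + 2.40 + 0.85 = 5.29
Σ_{i<j} σ_ij = 2.32
σ²_total = 5.29 + 2 × 2.32 = 9.93
α = (k/(k−1))·(1 − sum of item variances/σ²_total) = (3/2)·(1 − 5.29/9.93) = 0.70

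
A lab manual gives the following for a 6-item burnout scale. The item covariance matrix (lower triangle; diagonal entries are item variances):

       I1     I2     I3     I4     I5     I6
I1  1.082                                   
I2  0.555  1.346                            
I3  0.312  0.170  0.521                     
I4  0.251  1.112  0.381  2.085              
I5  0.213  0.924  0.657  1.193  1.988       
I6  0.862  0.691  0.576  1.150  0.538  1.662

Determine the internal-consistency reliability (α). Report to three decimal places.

Σσᵢ² = 1.082 + 1.346 + 0.521 + 2.085 + 1.988 + 1.662 = 8.684
Sum of the distinct covariances = 9.585
total variance = 8.684 + 2 × 9.585 = 27.854
α = (k/(k−1))·(1 − Σσᵢ²/total variance) = (6/5)·(1 − 8.684/27.854) = 0.826

α = 0.826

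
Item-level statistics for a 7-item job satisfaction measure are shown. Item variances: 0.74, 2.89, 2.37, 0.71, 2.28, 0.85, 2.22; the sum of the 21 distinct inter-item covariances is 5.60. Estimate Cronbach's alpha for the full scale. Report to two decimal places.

sum of item variances = 0.74 + 2.89 + 2.37 + 0.71 + 2.28 + 0.85 + 2.22 = 12.06
Sum of distinct covariances = 5.60
Var(T) = sum of item variances + 2·Σcov = 12.06 + 2 × 5.60 = 23.26
α = (7/6)·(1 − 12.06/23.26) = 0.56

α = 0.56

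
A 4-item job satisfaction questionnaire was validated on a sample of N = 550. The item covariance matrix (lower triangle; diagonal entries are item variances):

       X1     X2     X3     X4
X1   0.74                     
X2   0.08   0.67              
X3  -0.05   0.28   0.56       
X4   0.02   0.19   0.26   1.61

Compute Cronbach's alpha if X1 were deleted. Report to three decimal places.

Remaining items: X2, X3, X4 (k = 3).
Σσᵢ² = 0.67 + 0.56 + 1.61 = 2.84
σ²_T = 2.84 + 2 × 0.73 = 4.30
α (item deleted) = (3/2)·(1 − 2.84/4.30) = 0.509

α = 0.509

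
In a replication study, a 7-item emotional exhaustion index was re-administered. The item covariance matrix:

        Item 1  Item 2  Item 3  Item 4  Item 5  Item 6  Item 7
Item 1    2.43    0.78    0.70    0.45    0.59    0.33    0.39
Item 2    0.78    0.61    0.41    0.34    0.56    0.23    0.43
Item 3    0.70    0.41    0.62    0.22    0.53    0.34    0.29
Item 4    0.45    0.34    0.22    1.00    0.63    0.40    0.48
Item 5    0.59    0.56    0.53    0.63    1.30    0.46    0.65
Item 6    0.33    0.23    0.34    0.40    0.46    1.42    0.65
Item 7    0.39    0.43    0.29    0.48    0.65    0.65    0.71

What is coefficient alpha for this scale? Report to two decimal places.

sum of item variances = 2.43 + 0.61 + 0.62 + 1.00 + 1.30 + 1.42 + 0.71 = 8.09
Sum of the distinct covariances = 9.86
Var(T) = 8.09 + 2 × 9.86 = 27.81
α = (k/(k−1))·(1 − sum of item variances/Var(T)) = (7/6)·(1 − 8.09/27.81) = 0.83

coefficient alpha = 0.83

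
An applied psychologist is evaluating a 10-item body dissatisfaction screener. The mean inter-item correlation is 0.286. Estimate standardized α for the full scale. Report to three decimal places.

Standardized α = k·r̄ / (1 + (k−1)·r̄) = 10 × 0.286 / (1 + 9 × 0.286)
  = 2.8600 / 3.5740 = 0.800

standardized α = 0.800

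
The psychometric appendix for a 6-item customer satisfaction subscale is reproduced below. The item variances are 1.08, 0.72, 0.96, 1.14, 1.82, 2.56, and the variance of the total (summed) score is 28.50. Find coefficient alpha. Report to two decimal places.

sum of item variances = 1.08 + 0.72 + 0.96 + 1.14 + 1.82 + 2.56 = 8.28
α = (k/(k−1))·(1 − sum of item variances/Var(T)) = (6/5)·(1 − 8.28/28.50) = 0.85

α = 0.85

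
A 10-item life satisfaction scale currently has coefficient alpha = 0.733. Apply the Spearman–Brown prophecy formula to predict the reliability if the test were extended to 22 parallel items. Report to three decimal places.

Length factor m = 22/10 = 2.2000
α' = m·α / (1 + (m−1)·α)
   = 22/10 × 0.733 / (1 + (22/10 − 1) × 0.733)
   = 1.6126 / 1.8796 = 0.858

predicted reliability = 0.858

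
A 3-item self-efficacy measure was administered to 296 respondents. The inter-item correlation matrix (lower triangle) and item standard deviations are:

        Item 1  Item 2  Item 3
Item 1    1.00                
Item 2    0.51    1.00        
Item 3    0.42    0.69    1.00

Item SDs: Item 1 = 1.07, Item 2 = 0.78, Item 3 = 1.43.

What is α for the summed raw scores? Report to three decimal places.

Σσ²ᵢ = 1.07² + 0.78² + 1.43² = 3.7982
Covariances σ_ij = r_ij · s_i · s_j:
  σ(Item 1,Item 2) = 0.51 × 1.07 × 0.78 = 0.4256
  σ(Item 1,Item 3) = 0.42 × 1.07 × 1.43 = 0.6426
  σ(Item 2,Item 3) = 0.69 × 0.78 × 1.43 = 0.7696
σ²_T = Σσ²ᵢ + 2·Σσ_ij = 3.7982 + 2 × 1.8378 = 7.4738
α = (3/2)·(1 − 3.7982/7.4738) = 0.738

α = 0.738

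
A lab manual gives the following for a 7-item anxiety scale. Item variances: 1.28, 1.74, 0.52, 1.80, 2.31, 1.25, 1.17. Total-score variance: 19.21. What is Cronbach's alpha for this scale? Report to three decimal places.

Cronbach's alpha = 0.555

ΣVar(i) = 1.28 + 1.74 + 0.52 + 1.80 + 2.31 + 1.25 + 1.17 = 10.07
α = (k/(k−1))·(1 − ΣVar(i)/total variance) = (7/6)·(1 − 10.07/19.21) = 0.555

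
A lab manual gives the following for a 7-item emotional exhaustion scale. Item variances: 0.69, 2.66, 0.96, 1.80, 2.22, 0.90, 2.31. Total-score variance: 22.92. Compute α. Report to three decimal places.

α = 0.579

sum of item variances = 0.69 + 2.66 + 0.96 + 1.80 + 2.22 + 0.90 + 2.31 = 11.54
α = (k/(k−1))·(1 − sum of item variances/σ²_total) = (7/6)·(1 − 11.54/22.92) = 0.579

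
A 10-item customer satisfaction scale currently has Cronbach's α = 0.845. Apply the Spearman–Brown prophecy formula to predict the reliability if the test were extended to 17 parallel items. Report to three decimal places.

predicted reliability = 0.903

Length factor m = 17/10 = 1.7000
α' = m·α / (1 + (m−1)·α)
   = 17/10 × 0.845 / (1 + (17/10 − 1) × 0.845)
   = 1.4365 / 1.5915 = 0.903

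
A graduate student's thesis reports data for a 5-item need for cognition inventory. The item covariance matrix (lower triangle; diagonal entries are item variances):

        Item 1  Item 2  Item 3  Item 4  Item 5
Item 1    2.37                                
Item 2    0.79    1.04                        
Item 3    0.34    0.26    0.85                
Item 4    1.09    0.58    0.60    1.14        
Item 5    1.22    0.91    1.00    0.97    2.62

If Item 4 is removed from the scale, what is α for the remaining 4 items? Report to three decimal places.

α = 0.757

Remaining items: Item 1, Item 2, Item 3, Item 5 (k = 4).
sum of item variances = 2.37 + 1.04 + 0.85 + 2.62 = 6.88
σ²_T = 6.88 + 2 × 4.52 = 15.92
α (item deleted) = (4/3)·(1 − 6.88/15.92) = 0.757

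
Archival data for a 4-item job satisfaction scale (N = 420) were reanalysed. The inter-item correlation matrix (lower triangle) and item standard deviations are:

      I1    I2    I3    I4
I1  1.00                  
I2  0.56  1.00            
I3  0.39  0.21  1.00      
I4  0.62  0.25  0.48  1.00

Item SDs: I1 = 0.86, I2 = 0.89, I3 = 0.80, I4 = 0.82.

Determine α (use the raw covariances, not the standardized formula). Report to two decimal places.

Σσ²ᵢ = 0.86² + 0.89² + 0.80² + 0.82² = 2.8441
Covariances σ_ij = r_ij · s_i · s_j:
  σ(I1,I2) = 0.56 × 0.86 × 0.89 = 0.4286
  σ(I1,I3) = 0.39 × 0.86 × 0.80 = 0.2683
  σ(I1,I4) = 0.62 × 0.86 × 0.82 = 0.4372
  σ(I2,I3) = 0.21 × 0.89 × 0.80 = 0.1495
  σ(I2,I4) = 0.25 × 0.89 × 0.82 = 0.1825
  σ(I3,I4) = 0.48 × 0.80 × 0.82 = 0.3149
σ²_T = Σσ²ᵢ + 2·Σσ_ij = 2.8441 + 2 × 1.7810 = 6.4061
α = (4/3)·(1 − 2.8441/6.4061) = 0.74

α = 0.74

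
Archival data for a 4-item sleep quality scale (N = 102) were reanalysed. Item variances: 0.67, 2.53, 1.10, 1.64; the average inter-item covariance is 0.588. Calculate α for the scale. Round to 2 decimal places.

Σσ²ᵢ = 0.67 + 2.53 + 1.10 + 1.64 = 5.94
Sum of the 6 distinct covariances = 6 × 0.588 = 3.528
Var(T) = Σσ²ᵢ + 2·Σcov = 5.94 + 2 × 3.528 = 12.996
α = (4/3)·(1 − 5.94/12.996) = 0.72

α = 0.72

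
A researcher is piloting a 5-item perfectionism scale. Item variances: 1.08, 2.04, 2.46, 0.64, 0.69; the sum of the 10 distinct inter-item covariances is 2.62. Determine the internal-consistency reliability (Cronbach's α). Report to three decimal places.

ΣVar(i) = 1.08 + 2.04 + 2.46 + 0.64 + 0.69 = 6.91
Sum of distinct covariances = 2.62
σ²_total = ΣVar(i) + 2·Σcov = 6.91 + 2 × 2.62 = 12.15
α = (5/4)·(1 − 6.91/12.15) = 0.539

Cronbach's α = 0.539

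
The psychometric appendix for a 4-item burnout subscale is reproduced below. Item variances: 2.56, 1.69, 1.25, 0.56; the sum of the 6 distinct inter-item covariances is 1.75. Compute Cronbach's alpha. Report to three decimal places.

Cronbach's alpha = 0.488

sum of item variances = 2.56 + 1.69 + 1.25 + 0.56 = 6.06
Sum of distinct covariances = 1.75
σ²_total = sum of item variances + 2·Σcov = 6.06 + 2 × 1.75 = 9.56
α = (4/3)·(1 − 6.06/9.56) = 0.488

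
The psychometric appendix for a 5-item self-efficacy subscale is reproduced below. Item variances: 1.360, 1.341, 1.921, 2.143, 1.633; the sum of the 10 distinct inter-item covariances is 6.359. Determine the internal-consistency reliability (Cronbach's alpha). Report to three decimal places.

α = 0.753

Σσ²ᵢ = 1.360 + 1.341 + 1.921 + 2.143 + 1.633 = 8.398
Sum of distinct covariances = 6.359
σ²_T = Σσ²ᵢ + 2·Σcov = 8.398 + 2 × 6.359 = 21.116
α = (5/4)·(1 − 8.398/21.116) = 0.753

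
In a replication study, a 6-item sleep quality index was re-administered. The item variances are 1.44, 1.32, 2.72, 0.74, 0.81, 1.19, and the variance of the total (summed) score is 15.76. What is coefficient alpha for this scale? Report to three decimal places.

coefficient alpha = 0.574

Σσ²ᵢ = 1.44 + 1.32 + 2.72 + 0.74 + 0.81 + 1.19 = 8.22
α = (k/(k−1))·(1 − Σσ²ᵢ/σ²_T) = (6/5)·(1 − 8.22/15.76) = 0.574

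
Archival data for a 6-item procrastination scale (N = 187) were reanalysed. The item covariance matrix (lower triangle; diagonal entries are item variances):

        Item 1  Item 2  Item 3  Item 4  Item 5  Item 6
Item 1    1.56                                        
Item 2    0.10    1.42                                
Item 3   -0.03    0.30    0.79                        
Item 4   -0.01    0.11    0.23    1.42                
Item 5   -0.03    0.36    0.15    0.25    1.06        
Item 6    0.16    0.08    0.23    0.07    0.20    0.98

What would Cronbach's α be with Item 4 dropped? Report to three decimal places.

Cronbach's α = 0.429

Remaining items: Item 1, Item 2, Item 3, Item 5, Item 6 (k = 5).
Σσᵢ² = 1.56 + 1.42 + 0.79 + 1.06 + 0.98 = 5.81
total variance = 5.81 + 2 × 1.52 = 8.85
α (item deleted) = (5/4)·(1 − 5.81/8.85) = 0.429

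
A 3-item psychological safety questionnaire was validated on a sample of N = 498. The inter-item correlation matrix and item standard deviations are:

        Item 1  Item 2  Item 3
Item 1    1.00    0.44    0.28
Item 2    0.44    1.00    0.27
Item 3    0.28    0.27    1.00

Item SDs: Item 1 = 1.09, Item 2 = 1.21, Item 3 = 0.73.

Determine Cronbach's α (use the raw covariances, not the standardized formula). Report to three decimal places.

Σσ²ᵢ = 1.09² + 1.21² + 0.73² = 3.1851
Covariances σ_ij = r_ij · s_i · s_j:
  σ(Item 1,Item 2) = 0.44 × 1.09 × 1.21 = 0.5803
  σ(Item 1,Item 3) = 0.28 × 1.09 × 0.73 = 0.2228
  σ(Item 2,Item 3) = 0.27 × 1.21 × 0.73 = 0.2385
σ²_T = Σσ²ᵢ + 2·Σσ_ij = 3.1851 + 2 × 1.0416 = 5.2683
α = (3/2)·(1 − 3.1851/5.2683) = 0.593

Cronbach's α = 0.593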